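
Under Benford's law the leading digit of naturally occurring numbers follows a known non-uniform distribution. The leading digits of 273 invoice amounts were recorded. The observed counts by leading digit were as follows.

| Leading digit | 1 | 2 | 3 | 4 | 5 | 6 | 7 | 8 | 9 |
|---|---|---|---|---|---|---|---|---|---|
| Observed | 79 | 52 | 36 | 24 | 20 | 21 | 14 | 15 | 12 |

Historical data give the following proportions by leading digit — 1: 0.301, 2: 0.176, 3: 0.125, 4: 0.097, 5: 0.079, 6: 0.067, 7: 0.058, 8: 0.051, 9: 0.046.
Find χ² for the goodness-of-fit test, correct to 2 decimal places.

1.62

Expected counts E_i = n·p_i: 273×0.301 = 82.173, 273×0.176 = 48.048, 273×0.125 = 34.125, 273×0.097 = 26.481, 273×0.079 = 21.567, 273×0.067 = 18.291, 273×0.058 = 15.834, 273×0.051 = 13.923, 273×0.046 = 12.558.
1: (79 − 82.173)²/82.173 = 10.067929/82.173 = 0.123
2: (52 − 48.048)²/48.048 = 15.618304/48.048 = 0.325
3: (36 − 34.125)²/34.125 = 3.515625/34.125 = 0.103
4: (24 − 26.481)²/26.481 = 6.155361/26.481 = 0.232
5: (20 − 21.567)²/21.567 = 2.455489/21.567 = 0.114
6: (21 − 18.291)²/18.291 = 7.338681/18.291 = 0.401
7: (14 − 15.834)²/15.834 = 3.363556/15.834 = 0.212
8: (15 − 13.923)²/13.923 = 1.159929/13.923 = 0.083
9: (12 − 12.558)²/12.558 = 0.311364/12.558 = 0.025
Sum = 1.62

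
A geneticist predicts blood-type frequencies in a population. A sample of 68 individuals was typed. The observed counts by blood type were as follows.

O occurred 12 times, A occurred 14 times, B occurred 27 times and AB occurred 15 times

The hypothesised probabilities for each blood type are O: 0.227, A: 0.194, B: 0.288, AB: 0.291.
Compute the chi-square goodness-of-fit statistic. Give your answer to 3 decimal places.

Expected counts E_i = n·p_i: 68×0.227 = 15.436, 68×0.194 = 13.192, 68×0.288 = 19.584, 68×0.291 = 19.788.
O: (12 − 15.436)²/15.436 = 11.806096/15.436 = 0.7648
A: (14 − 13.192)²/13.192 = 0.652864/13.192 = 0.0495
B: (27 − 19.584)²/19.584 = 54.997056/19.584 = 2.8083
AB: (15 − 19.788)²/19.788 = 22.924944/19.788 = 1.1585
Sum = 4.781

4.781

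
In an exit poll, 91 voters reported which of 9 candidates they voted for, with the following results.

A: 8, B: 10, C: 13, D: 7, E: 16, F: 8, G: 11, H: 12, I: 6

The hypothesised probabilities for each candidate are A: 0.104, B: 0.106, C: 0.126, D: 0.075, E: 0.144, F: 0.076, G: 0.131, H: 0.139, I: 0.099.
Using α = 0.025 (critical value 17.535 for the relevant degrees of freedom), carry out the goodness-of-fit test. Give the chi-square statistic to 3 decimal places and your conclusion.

2.369; do not reject

Expected counts E_i = n·p_i: 91×0.104 = 9.464, 91×0.106 = 9.646, 91×0.126 = 11.466, 91×0.075 = 6.825, 91×0.144 = 13.104, 91×0.076 = 6.916, 91×0.131 = 11.921, 91×0.139 = 12.649, 91×0.099 = 9.009.
χ² = (8−9.464)²/9.464 + (10−9.646)²/9.646 + (13−11.466)²/11.466 + (7−6.825)²/6.825 + (16−13.104)²/13.104 + (8−6.916)²/6.916 + (11−11.921)²/11.921 + (12−12.649)²/12.649 + (6−9.009)²/9.009
   = 0.2265 + 0.0130 + 0.2052 + 0.0045 + 0.6400 + 0.1699 + 0.0712 + 0.0333 + 1.0050
Sum = 2.369
df = 8. Since 2.369 < 17.535, we do not reject H₀.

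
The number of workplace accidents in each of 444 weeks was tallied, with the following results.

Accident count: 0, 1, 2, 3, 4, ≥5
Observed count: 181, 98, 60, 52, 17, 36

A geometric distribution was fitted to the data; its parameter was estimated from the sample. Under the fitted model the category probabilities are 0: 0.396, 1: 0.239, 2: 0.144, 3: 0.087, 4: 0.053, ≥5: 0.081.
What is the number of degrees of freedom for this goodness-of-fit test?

There are k = 6 categories and 1 parameter estimated from the data, so df = 6 − 1 − 1 = 4.

4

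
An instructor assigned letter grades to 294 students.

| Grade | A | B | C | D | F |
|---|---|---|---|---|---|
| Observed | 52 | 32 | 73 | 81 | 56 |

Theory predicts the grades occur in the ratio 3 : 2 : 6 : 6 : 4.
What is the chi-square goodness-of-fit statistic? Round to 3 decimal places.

4.500

Ratio total = 21. Expected counts: 294×3/21 = 42, 294×2/21 = 28, 294×6/21 = 84, 294×6/21 = 84, 294×4/21 = 56.
cat         O        E   (O−E)²/E
A          52       42     2.3810
B          32       28     0.5714
C          73       84     1.4405
D          81       84     0.1071
F          56       56     0.0000
Sum = 4.500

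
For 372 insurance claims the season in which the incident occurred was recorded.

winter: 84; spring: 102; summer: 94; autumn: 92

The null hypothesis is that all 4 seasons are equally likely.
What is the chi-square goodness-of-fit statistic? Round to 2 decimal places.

1.76

Expected count for each of the 4 categories: 372/4 = 93.
cat         O        E   (O−E)²/E
winter     84       93      0.871
spring    102       93      0.871
summer     94       93      0.011
autumn     92       93      0.011
Sum = 1.76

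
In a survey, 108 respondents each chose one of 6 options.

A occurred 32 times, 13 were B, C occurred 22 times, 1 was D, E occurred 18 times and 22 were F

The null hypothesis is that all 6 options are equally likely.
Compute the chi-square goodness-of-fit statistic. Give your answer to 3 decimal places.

30.111

Under H₀ each category has probability 1/6, so each expected count is 108/6 = 18.
χ² = (32−18)²/18 + (13−18)²/18 + (22−18)²/18 + (1−18)²/18 + (18−18)²/18 + (22−18)²/18
   = 10.8889 + 1.3889 + 0.8889 + 16.0556 + 0.0000 + 0.8889
Sum = 30.111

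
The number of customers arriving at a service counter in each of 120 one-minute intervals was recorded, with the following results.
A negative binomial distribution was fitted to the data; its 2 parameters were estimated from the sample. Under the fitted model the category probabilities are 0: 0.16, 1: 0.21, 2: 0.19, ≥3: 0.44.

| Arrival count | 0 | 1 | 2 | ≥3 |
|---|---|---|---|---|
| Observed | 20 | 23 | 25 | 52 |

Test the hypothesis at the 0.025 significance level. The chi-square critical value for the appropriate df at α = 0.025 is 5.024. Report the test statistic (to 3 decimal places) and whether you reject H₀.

Expected counts E_i = n·p_i: 120×0.16 = 19.2, 120×0.21 = 25.2, 120×0.19 = 22.8, 120×0.44 = 52.8.
0: (20 − 19.2)²/19.2 = 0.64/19.2 = 0.0333
1: (23 − 25.2)²/25.2 = 4.84/25.2 = 0.1921
2: (25 − 22.8)²/22.8 = 4.84/22.8 = 0.2123
≥3: (52 − 52.8)²/52.8 = 0.64/52.8 = 0.0121
Sum = 0.450
df = 1. Since 0.450 < 5.024, we do not reject H₀.

0.450; do not reject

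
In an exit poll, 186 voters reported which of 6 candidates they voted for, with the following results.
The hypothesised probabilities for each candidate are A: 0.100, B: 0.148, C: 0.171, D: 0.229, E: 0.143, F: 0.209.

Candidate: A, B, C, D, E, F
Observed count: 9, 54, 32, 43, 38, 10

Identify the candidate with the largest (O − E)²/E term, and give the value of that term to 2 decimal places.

Expected counts E_i = n·p_i: 186×0.100 = 18.6, 186×0.148 = 27.528, 186×0.171 = 31.806, 186×0.229 = 42.594, 186×0.143 = 26.598, 186×0.209 = 38.874.
A: (9 − 18.6)²/18.6 = 92.16/18.6 = 4.955
B: (54 − 27.528)²/27.528 = 700.766784/27.528 = 25.457
C: (32 − 31.806)²/31.806 = 0.037636/31.806 = 0.001
D: (43 − 42.594)²/42.594 = 0.164836/42.594 = 0.004
E: (38 − 26.598)²/26.598 = 130.005604/26.598 = 4.888
F: (10 − 38.874)²/38.874 = 833.707876/38.874 = 21.446
The largest term is for B: 25.46.

B, 25.46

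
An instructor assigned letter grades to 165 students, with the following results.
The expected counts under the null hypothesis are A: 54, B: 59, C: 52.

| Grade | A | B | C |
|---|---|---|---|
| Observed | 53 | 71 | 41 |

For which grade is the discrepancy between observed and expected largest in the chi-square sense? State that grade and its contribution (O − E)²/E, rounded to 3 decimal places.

χ² = (53−54)²/54 + (71−59)²/59 + (41−52)²/52
   = 0.0185 + 2.4407 + 2.3269
The largest term is for B: 2.441.

B, 2.441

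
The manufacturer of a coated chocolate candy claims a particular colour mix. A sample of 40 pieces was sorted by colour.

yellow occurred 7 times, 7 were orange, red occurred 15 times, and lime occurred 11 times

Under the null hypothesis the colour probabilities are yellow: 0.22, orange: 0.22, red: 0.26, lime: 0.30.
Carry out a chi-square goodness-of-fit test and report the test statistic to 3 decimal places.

Expected counts E_i = n·p_i: 40×0.22 = 8.8, 40×0.22 = 8.8, 40×0.26 = 10.4, 40×0.30 = 12.
yellow: (7 − 8.8)²/8.8 = 3.24/8.8 = 0.3682
orange: (7 − 8.8)²/8.8 = 3.24/8.8 = 0.3682
red: (15 − 10.4)²/10.4 = 21.16/10.4 = 2.0346
lime: (11 − 12)²/12 = 1/12 = 0.0833
Sum = 2.854

2.854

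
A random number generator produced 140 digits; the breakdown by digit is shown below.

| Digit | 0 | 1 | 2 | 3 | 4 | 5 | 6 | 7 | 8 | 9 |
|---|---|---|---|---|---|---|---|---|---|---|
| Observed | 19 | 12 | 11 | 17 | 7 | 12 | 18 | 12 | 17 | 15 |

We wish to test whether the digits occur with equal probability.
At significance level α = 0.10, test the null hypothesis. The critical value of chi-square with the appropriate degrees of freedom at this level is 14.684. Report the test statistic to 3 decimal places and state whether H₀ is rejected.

Expected count for each of the 10 categories: 140/10 = 14.
cat         O        E   (O−E)²/E
0          19       14     1.7857
1          12       14     0.2857
2          11       14     0.6429
3          17       14     0.6429
4           7       14     3.5000
5          12       14     0.2857
6          18       14     1.1429
7          12       14     0.2857
8          17       14     0.6429
9          15       14     0.0714
Sum = 9.286
df = 9. Since 9.286 < 14.684, we do not reject H₀.

9.286; do not reject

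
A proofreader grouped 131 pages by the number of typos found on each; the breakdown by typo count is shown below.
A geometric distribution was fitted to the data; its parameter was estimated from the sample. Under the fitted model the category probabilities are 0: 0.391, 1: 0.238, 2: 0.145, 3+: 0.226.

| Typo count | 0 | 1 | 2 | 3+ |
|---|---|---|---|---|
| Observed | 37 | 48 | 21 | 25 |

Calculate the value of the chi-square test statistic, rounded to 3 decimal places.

13.953

Expected counts E_i = n·p_i: 131×0.391 = 51.221, 131×0.238 = 31.178, 131×0.145 = 18.995, 131×0.226 = 29.606.
cat         O        E   (O−E)²/E
0          37   51.221     3.9483
1          48   31.178     9.0763
2          21   18.995     0.2116
3+         25   29.606     0.7166
Sum = 13.953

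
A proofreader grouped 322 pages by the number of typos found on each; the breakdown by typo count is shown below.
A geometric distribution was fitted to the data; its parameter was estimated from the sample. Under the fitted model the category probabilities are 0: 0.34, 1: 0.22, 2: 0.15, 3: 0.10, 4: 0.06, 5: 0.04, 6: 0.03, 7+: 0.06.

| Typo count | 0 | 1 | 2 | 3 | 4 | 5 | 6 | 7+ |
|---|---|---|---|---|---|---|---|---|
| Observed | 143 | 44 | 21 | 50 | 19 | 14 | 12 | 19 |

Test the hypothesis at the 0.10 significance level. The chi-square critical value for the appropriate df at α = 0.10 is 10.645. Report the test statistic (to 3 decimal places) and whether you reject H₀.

46.377; reject

Expected counts E_i = n·p_i: 322×0.34 = 109.48, 322×0.22 = 70.84, 322×0.15 = 48.3, 322×0.10 = 32.2, 322×0.06 = 19.32, 322×0.04 = 12.88, 322×0.03 = 9.66, 322×0.06 = 19.32.
0: (143 − 109.48)²/109.48 = 1123.5904/109.48 = 10.2630
1: (44 − 70.84)²/70.84 = 720.3856/70.84 = 10.1692
2: (21 − 48.3)²/48.3 = 745.29/48.3 = 15.4304
3: (50 − 32.2)²/32.2 = 316.84/32.2 = 9.8398
4: (19 − 19.32)²/19.32 = 0.1024/19.32 = 0.0053
5: (14 − 12.88)²/12.88 = 1.2544/12.88 = 0.0974
6: (12 − 9.66)²/9.66 = 5.4756/9.66 = 0.5668
7+: (19 − 19.32)²/19.32 = 0.1024/19.32 = 0.0053
Sum = 46.377
df = 6. Since 46.377 > 10.645, we reject H₀.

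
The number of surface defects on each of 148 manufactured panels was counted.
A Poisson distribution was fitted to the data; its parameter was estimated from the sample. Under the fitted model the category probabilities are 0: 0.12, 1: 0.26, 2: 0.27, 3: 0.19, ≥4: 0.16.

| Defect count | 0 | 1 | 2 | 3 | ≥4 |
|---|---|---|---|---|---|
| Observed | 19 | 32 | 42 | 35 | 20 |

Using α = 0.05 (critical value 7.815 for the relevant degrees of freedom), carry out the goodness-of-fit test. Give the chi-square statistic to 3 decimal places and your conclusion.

Expected counts E_i = n·p_i: 148×0.12 = 17.76, 148×0.26 = 38.48, 148×0.27 = 39.96, 148×0.19 = 28.12, 148×0.16 = 23.68.
cat         O        E   (O−E)²/E
0          19    17.76     0.0866
1          32    38.48     1.0912
2          42    39.96     0.1041
3          35    28.12     1.6833
≥4         20    23.68     0.5719
Sum = 3.537
df = 3. Since 3.537 < 7.815, we do not reject H₀.

3.537; do not reject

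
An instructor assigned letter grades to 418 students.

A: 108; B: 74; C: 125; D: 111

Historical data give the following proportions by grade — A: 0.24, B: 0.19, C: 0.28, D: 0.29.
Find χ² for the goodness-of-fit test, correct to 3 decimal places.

Expected counts E_i = n·p_i: 418×0.24 = 100.32, 418×0.19 = 79.42, 418×0.28 = 117.04, 418×0.29 = 121.22.
χ² = (108−100.32)²/100.32 + (74−79.42)²/79.42 + (125−117.04)²/117.04 + (111−121.22)²/121.22
   = 0.5879 + 0.3699 + 0.5414 + 0.8616
Sum = 2.361

2.361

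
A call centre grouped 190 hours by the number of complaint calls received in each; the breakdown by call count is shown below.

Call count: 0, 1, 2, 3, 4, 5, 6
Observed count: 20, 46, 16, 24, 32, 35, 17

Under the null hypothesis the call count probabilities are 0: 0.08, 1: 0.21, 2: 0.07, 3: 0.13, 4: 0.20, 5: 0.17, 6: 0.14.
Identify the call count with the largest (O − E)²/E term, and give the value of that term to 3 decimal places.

6, 3.465

Expected counts E_i = n·p_i: 190×0.08 = 15.2, 190×0.21 = 39.9, 190×0.07 = 13.3, 190×0.13 = 24.7, 190×0.20 = 38, 190×0.17 = 32.3, 190×0.14 = 26.6.
χ² = (20−15.2)²/15.2 + (46−39.9)²/39.9 + (16−13.3)²/13.3 + (24−24.7)²/24.7 + (32−38)²/38 + (35−32.3)²/32.3 + (17−26.6)²/26.6
   = 1.5158 + 0.9326 + 0.5481 + 0.0198 + 0.9474 + 0.2257 + 3.4647
The largest term is for 6: 3.465.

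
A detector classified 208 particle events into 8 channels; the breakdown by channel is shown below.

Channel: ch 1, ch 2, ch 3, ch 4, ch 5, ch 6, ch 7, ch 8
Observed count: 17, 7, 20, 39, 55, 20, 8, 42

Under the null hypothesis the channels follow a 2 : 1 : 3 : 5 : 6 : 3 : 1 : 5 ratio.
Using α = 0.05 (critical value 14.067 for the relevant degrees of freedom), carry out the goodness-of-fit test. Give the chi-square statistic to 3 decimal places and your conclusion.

2.667; do not reject

Ratio total = 26. Expected counts: 208×2/26 = 16, 208×1/26 = 8, 208×3/26 = 24, 208×5/26 = 40, 208×6/26 = 48, 208×3/26 = 24, 208×1/26 = 8, 208×5/26 = 40.
χ² = (17−16)²/16 + (7−8)²/8 + (20−24)²/24 + (39−40)²/40 + (55−48)²/48 + (20−24)²/24 + (8−8)²/8 + (42−40)²/40
   = 0.0625 + 0.1250 + 0.6667 + 0.0250 + 1.0208 + 0.6667 + 0.0000 + 0.1000
Sum = 2.667
df = 7. Since 2.667 < 14.067, we do not reject H₀.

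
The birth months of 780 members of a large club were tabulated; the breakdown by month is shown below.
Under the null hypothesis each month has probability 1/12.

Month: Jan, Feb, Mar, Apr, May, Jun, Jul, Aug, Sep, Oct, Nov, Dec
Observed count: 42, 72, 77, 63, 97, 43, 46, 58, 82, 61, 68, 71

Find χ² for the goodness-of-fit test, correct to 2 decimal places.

Expected count for each of the 12 categories: 780/12 = 65.
cat         O        E   (O−E)²/E
Jan        42       65      8.138
Feb        72       65      0.754
Mar        77       65      2.215
Apr        63       65      0.062
May        97       65     15.754
Jun        43       65      7.446
Jul        46       65      5.554
Aug        58       65      0.754
Sep        82       65      4.446
Oct        61       65      0.246
Nov        68       65      0.138
Dec        71       65      0.554
Sum = 46.06

46.06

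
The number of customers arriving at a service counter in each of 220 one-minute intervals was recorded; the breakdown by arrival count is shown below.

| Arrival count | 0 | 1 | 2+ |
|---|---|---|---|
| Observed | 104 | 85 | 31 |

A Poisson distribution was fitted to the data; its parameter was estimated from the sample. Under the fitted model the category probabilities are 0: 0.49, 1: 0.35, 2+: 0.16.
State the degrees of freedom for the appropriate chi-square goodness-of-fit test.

There are k = 3 categories and 1 parameter estimated from the data, so df = 3 − 1 − 1 = 1.

1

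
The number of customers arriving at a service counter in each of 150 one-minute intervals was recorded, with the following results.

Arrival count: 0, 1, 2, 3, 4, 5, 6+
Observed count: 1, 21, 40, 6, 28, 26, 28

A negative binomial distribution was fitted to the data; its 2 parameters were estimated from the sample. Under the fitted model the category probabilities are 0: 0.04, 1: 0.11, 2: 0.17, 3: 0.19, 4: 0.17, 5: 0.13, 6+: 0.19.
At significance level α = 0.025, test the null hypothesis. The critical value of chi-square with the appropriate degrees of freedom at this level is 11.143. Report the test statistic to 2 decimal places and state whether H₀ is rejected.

Expected counts E_i = n·p_i: 150×0.04 = 6, 150×0.11 = 16.5, 150×0.17 = 25.5, 150×0.19 = 28.5, 150×0.17 = 25.5, 150×0.13 = 19.5, 150×0.19 = 28.5.
χ² = (1−6)²/6 + (21−16.5)²/16.5 + (40−25.5)²/25.5 + (6−28.5)²/28.5 + (28−25.5)²/25.5 + (26−19.5)²/19.5 + (28−28.5)²/28.5
   = 4.167 + 1.227 + 8.245 + 17.763 + 0.245 + 2.167 + 0.009
Sum = 33.82
df = 4. Since 33.82 > 11.143, we reject H₀.

33.82; reject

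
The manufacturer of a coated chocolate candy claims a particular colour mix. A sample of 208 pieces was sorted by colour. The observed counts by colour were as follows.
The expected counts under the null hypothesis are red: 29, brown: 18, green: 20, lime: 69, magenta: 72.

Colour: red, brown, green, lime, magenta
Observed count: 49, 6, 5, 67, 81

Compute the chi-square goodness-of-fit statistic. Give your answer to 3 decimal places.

χ² = (49−29)²/29 + (6−18)²/18 + (5−20)²/20 + (67−69)²/69 + (81−72)²/72
   = 13.7931 + 8.0000 + 11.2500 + 0.0580 + 1.1250
Sum = 34.226

34.226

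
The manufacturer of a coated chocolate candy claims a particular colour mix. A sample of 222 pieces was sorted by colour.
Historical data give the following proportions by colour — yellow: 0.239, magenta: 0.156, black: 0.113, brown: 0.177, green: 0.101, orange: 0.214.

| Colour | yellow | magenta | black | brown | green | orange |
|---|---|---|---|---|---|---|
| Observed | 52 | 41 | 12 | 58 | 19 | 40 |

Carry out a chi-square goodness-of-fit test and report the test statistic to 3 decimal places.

18.632

Expected counts E_i = n·p_i: 222×0.239 = 53.058, 222×0.156 = 34.632, 222×0.113 = 25.086, 222×0.177 = 39.294, 222×0.101 = 22.422, 222×0.214 = 47.508.
χ² = (52−53.058)²/53.058 + (41−34.632)²/34.632 + (12−25.086)²/25.086 + (58−39.294)²/39.294 + (19−22.422)²/22.422 + (40−47.508)²/47.508
   = 0.0211 + 1.1709 + 6.8263 + 8.9050 + 0.5223 + 1.1865
Sum = 18.632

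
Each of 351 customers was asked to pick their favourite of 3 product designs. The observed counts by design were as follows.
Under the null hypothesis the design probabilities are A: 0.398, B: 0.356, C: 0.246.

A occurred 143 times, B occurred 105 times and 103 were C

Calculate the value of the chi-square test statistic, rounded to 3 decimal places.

6.477

Expected counts E_i = n·p_i: 351×0.398 = 139.698, 351×0.356 = 124.956, 351×0.246 = 86.346.
A: (143 − 139.698)²/139.698 = 10.903204/139.698 = 0.0780
B: (105 − 124.956)²/124.956 = 398.241936/124.956 = 3.1871
C: (103 − 86.346)²/86.346 = 277.355716/86.346 = 3.2121
Sum = 6.477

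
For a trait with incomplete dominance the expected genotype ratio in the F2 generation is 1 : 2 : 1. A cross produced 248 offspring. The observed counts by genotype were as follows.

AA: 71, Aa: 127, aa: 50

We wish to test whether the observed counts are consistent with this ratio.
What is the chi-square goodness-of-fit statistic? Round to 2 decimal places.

3.70

Ratio total = 4. Expected counts: 248×1/4 = 62, 248×2/4 = 124, 248×1/4 = 62.
χ² = (71−62)²/62 + (127−124)²/124 + (50−62)²/62
   = 1.306 + 0.073 + 2.323
Sum = 3.70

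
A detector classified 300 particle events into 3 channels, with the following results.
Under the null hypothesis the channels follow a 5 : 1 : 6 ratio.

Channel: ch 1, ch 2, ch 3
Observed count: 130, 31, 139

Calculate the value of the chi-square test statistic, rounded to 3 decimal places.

Ratio total = 12. Expected counts: 300×5/12 = 125, 300×1/12 = 25, 300×6/12 = 150.
χ² = (130−125)²/125 + (31−25)²/25 + (139−150)²/150
   = 0.2000 + 1.4400 + 0.8067
Sum = 2.447

2.447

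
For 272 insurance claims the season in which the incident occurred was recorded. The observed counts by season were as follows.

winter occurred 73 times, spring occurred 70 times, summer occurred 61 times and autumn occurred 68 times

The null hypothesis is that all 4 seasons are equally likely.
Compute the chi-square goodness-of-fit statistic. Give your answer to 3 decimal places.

1.147

Under H₀ each category has probability 1/4, so each expected count is 272/4 = 68.
cat         O        E   (O−E)²/E
winter     73       68     0.3676
spring     70       68     0.0588
summer     61       68     0.7206
autumn     68       68     0.0000
Sum = 1.147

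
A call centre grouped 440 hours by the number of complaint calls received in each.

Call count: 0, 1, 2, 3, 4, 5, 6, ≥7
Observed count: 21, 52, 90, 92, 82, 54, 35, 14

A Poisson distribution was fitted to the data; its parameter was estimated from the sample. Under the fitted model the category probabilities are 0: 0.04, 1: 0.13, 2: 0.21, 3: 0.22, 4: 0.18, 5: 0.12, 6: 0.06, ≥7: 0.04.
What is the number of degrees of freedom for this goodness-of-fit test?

There are k = 8 categories and 1 parameter estimated from the data, so df = 8 − 1 − 1 = 6.

6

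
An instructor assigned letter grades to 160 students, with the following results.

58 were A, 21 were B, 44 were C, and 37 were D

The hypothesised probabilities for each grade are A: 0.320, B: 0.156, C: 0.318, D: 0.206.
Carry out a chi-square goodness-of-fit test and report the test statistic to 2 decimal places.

2.96

Expected counts E_i = n·p_i: 160×0.320 = 51.2, 160×0.156 = 24.96, 160×0.318 = 50.88, 160×0.206 = 32.96.
cat         O        E   (O−E)²/E
A          58     51.2      0.903
B          21    24.96      0.628
C          44    50.88      0.930
D          37    32.96      0.495
Sum = 2.96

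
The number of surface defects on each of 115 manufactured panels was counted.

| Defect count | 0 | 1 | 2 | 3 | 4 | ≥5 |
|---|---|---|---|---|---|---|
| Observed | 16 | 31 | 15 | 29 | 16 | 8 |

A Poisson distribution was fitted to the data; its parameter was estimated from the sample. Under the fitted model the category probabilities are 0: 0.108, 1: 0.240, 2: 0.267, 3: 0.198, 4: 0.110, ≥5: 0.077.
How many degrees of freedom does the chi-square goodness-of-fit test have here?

There are k = 6 categories and 1 parameter estimated from the data, so df = 6 − 1 − 1 = 4.

4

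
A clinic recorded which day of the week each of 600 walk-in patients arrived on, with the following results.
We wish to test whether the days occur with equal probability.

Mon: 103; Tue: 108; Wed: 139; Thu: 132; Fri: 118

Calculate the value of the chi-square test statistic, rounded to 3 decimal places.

7.850

Expected count for each of the 5 categories: 600/5 = 120.
χ² = (103−120)²/120 + (108−120)²/120 + (139−120)²/120 + (132−120)²/120 + (118−120)²/120
   = 2.4083 + 1.2000 + 3.0083 + 1.2000 + 0.0333
Sum = 7.850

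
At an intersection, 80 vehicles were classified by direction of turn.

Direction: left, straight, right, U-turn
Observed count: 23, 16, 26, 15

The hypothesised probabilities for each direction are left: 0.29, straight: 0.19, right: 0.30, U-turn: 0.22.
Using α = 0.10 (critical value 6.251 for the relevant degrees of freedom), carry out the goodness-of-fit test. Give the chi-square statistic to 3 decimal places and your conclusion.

Expected counts E_i = n·p_i: 80×0.29 = 23.2, 80×0.19 = 15.2, 80×0.30 = 24, 80×0.22 = 17.6.
cat           O        E   (O−E)²/E
left         23     23.2     0.0017
straight     16     15.2     0.0421
right        26       24     0.1667
U-turn       15     17.6     0.3841
Sum = 0.595
df = 3. Since 0.595 < 6.251, we do not reject H₀.

0.595; do not reject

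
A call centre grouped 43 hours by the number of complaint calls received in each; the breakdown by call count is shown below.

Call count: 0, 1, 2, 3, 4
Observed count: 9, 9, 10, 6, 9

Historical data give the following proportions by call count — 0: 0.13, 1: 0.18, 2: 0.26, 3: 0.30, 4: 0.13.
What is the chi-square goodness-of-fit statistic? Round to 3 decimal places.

Expected counts E_i = n·p_i: 43×0.13 = 5.59, 43×0.18 = 7.74, 43×0.26 = 11.18, 43×0.30 = 12.9, 43×0.13 = 5.59.
0: (9 − 5.59)²/5.59 = 11.6281/5.59 = 2.0802
1: (9 − 7.74)²/7.74 = 1.5876/7.74 = 0.2051
2: (10 − 11.18)²/11.18 = 1.3924/11.18 = 0.1245
3: (6 − 12.9)²/12.9 = 47.61/12.9 = 3.6907
4: (9 − 5.59)²/5.59 = 11.6281/5.59 = 2.0802
Sum = 8.181

8.181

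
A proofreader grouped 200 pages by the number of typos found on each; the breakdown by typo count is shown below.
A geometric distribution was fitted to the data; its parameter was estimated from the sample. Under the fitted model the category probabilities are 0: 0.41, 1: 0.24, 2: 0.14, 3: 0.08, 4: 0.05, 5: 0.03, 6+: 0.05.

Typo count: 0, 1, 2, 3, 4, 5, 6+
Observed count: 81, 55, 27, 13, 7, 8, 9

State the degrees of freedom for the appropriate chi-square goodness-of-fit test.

There are k = 7 categories and 1 parameter estimated from the data, so df = 7 − 1 − 1 = 5.

5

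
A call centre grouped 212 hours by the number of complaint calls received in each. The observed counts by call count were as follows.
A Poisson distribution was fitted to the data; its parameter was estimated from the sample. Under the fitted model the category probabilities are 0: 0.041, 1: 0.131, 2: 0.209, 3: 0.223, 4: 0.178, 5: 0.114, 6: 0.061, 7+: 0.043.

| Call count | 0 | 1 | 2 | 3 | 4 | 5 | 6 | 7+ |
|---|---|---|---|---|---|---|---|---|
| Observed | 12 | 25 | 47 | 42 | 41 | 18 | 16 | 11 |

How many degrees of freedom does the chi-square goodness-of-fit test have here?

6

There are k = 8 categories and 1 parameter estimated from the data, so df = 8 − 1 − 1 = 6.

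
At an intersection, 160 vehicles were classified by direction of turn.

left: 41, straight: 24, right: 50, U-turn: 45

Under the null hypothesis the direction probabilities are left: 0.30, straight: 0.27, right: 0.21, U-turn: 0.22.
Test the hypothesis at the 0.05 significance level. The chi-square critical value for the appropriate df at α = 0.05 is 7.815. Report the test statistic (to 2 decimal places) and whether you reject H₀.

20.29; reject

Expected counts E_i = n·p_i: 160×0.30 = 48, 160×0.27 = 43.2, 160×0.21 = 33.6, 160×0.22 = 35.2.
left: (41 − 48)²/48 = 49/48 = 1.021
straight: (24 − 43.2)²/43.2 = 368.64/43.2 = 8.533
right: (50 − 33.6)²/33.6 = 268.96/33.6 = 8.005
U-turn: (45 − 35.2)²/35.2 = 96.04/35.2 = 2.728
Sum = 20.29
df = 3. Since 20.29 > 7.815, we reject H₀.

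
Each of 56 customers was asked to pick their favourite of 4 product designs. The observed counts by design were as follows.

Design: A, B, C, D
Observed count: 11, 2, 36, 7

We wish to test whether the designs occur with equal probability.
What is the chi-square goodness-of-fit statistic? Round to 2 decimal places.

49.00

Under H₀ each category has probability 1/4, so each expected count is 56/4 = 14.
χ² = (11−14)²/14 + (2−14)²/14 + (36−14)²/14 + (7−14)²/14
   = 0.643 + 10.286 + 34.571 + 3.500
Sum = 49.00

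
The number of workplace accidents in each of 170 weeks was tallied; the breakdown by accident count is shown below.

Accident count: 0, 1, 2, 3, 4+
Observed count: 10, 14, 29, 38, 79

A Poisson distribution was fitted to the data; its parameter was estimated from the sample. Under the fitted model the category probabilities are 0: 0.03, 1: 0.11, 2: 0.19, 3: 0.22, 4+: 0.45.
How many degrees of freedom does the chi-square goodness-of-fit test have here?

3

There are k = 5 categories and 1 parameter estimated from the data, so df = 5 − 1 − 1 = 3.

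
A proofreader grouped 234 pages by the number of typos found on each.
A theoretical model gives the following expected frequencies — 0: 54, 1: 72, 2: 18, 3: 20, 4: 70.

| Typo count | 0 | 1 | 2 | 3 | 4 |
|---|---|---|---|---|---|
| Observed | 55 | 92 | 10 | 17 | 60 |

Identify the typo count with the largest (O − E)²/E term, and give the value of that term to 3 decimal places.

1, 5.556

0: (55 − 54)²/54 = 1/54 = 0.0185
1: (92 − 72)²/72 = 400/72 = 5.5556
2: (10 − 18)²/18 = 64/18 = 3.5556
3: (17 − 20)²/20 = 9/20 = 0.4500
4: (60 − 70)²/70 = 100/70 = 1.4286
The largest term is for 1: 5.556.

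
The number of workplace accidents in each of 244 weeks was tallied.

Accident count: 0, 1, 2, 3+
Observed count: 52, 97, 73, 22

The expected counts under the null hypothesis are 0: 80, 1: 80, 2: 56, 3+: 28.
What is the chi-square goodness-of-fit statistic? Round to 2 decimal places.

0: (52 − 80)²/80 = 784/80 = 9.800
1: (97 − 80)²/80 = 289/80 = 3.613
2: (73 − 56)²/56 = 289/56 = 5.161
3+: (22 − 28)²/28 = 36/28 = 1.286
Sum = 19.86

19.86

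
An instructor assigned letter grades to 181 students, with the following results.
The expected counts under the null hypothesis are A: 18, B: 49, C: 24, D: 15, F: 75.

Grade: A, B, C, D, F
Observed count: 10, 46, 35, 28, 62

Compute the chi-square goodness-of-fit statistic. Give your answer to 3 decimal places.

22.301

A: (10 − 18)²/18 = 64/18 = 3.5556
B: (46 − 49)²/49 = 9/49 = 0.1837
C: (35 − 24)²/24 = 121/24 = 5.0417
D: (28 − 15)²/15 = 169/15 = 11.2667
F: (62 − 75)²/75 = 169/75 = 2.2533
Sum = 22.301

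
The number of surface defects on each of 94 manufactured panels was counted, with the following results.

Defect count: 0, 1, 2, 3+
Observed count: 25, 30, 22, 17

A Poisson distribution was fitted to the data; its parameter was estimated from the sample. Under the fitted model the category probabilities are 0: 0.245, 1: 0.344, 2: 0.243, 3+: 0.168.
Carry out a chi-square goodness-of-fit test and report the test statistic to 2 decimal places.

0.46

Expected counts E_i = n·p_i: 94×0.245 = 23.03, 94×0.344 = 32.336, 94×0.243 = 22.842, 94×0.168 = 15.792.
cat         O        E   (O−E)²/E
0          25    23.03      0.169
1          30   32.336      0.169
2          22   22.842      0.031
3+         17   15.792      0.092
Sum = 0.46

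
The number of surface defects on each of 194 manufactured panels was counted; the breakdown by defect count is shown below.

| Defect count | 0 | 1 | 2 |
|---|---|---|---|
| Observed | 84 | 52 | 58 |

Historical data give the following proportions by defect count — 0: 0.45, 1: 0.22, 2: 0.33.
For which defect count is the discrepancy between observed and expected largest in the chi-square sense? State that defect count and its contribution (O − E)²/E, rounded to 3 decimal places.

1, 2.035

Expected counts E_i = n·p_i: 194×0.45 = 87.3, 194×0.22 = 42.68, 194×0.33 = 64.02.
0: (84 − 87.3)²/87.3 = 10.89/87.3 = 0.1247
1: (52 − 42.68)²/42.68 = 86.8624/42.68 = 2.0352
2: (58 − 64.02)²/64.02 = 36.2404/64.02 = 0.5661
The largest term is for 1: 2.035.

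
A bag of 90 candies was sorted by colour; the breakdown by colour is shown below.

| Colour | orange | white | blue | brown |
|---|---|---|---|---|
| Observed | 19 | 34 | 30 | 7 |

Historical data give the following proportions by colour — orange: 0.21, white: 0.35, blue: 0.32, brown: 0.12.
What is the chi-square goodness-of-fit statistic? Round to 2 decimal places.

Expected counts E_i = n·p_i: 90×0.21 = 18.9, 90×0.35 = 31.5, 90×0.32 = 28.8, 90×0.12 = 10.8.
χ² = (19−18.9)²/18.9 + (34−31.5)²/31.5 + (30−28.8)²/28.8 + (7−10.8)²/10.8
   = 0.001 + 0.198 + 0.050 + 1.337
Sum = 1.59

1.59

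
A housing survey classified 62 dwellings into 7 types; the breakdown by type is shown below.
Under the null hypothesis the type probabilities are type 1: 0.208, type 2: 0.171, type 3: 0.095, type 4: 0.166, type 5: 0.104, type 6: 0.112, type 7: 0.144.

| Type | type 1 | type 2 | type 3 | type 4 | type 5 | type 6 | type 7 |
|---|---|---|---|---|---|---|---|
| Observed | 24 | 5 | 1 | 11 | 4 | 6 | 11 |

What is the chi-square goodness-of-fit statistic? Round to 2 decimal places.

18.17

Expected counts E_i = n·p_i: 62×0.208 = 12.896, 62×0.171 = 10.602, 62×0.095 = 5.89, 62×0.166 = 10.292, 62×0.104 = 6.448, 62×0.112 = 6.944, 62×0.144 = 8.928.
χ² = (24−12.896)²/12.896 + (5−10.602)²/10.602 + (1−5.89)²/5.89 + (11−10.292)²/10.292 + (4−6.448)²/6.448 + (6−6.944)²/6.944 + (11−8.928)²/8.928
   = 9.561 + 2.960 + 4.060 + 0.049 + 0.929 + 0.128 + 0.481
Sum = 18.17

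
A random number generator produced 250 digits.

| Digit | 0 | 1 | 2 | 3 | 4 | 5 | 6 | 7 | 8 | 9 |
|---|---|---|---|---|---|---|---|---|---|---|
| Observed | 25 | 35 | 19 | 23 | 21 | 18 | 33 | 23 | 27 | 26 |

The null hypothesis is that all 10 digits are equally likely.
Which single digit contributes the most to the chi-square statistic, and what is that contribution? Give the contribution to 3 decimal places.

1, 4.000

Under H₀ each category has probability 1/10, so each expected count is 250/10 = 25.
0: (25 − 25)²/25 = 0/25 = 0.0000
1: (35 − 25)²/25 = 100/25 = 4.0000
2: (19 − 25)²/25 = 36/25 = 1.4400
3: (23 − 25)²/25 = 4/25 = 0.1600
4: (21 − 25)²/25 = 16/25 = 0.6400
5: (18 − 25)²/25 = 49/25 = 1.9600
6: (33 − 25)²/25 = 64/25 = 2.5600
7: (23 − 25)²/25 = 4/25 = 0.1600
8: (27 − 25)²/25 = 4/25 = 0.1600
9: (26 − 25)²/25 = 1/25 = 0.0400
The largest term is for 1: 4.000.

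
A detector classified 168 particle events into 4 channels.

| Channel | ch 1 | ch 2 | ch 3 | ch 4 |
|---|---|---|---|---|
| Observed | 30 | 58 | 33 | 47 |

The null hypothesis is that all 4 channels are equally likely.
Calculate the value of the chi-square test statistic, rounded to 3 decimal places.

12.048

Under H₀ each category has probability 1/4, so each expected count is 168/4 = 42.
ch 1: (30 − 42)²/42 = 144/42 = 3.4286
ch 2: (58 − 42)²/42 = 256/42 = 6.0952
ch 3: (33 − 42)²/42 = 81/42 = 1.9286
ch 4: (47 − 42)²/42 = 25/42 = 0.5952
Sum = 12.048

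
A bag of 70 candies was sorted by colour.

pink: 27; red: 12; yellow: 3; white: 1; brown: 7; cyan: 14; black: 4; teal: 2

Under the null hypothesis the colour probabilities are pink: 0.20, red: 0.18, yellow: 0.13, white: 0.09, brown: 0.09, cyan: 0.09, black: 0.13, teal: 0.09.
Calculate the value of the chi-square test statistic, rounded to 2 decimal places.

Expected counts E_i = n·p_i: 70×0.20 = 14, 70×0.18 = 12.6, 70×0.13 = 9.1, 70×0.09 = 6.3, 70×0.09 = 6.3, 70×0.09 = 6.3, 70×0.13 = 9.1, 70×0.09 = 6.3.
χ² = (27−14)²/14 + (12−12.6)²/12.6 + (3−9.1)²/9.1 + (1−6.3)²/6.3 + (7−6.3)²/6.3 + (14−6.3)²/6.3 + (4−9.1)²/9.1 + (2−6.3)²/6.3
   = 12.071 + 0.029 + 4.089 + 4.459 + 0.078 + 9.411 + 2.858 + 2.935
Sum = 35.93

35.93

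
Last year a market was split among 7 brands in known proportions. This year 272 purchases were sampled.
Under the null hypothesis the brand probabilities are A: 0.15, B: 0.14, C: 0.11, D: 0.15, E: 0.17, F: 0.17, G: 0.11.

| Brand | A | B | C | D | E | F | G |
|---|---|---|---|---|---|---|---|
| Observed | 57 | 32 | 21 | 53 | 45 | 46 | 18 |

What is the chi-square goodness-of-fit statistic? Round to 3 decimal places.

18.494

Expected counts E_i = n·p_i: 272×0.15 = 40.8, 272×0.14 = 38.08, 272×0.11 = 29.92, 272×0.15 = 40.8, 272×0.17 = 46.24, 272×0.17 = 46.24, 272×0.11 = 29.92.
cat         O        E   (O−E)²/E
A          57     40.8     6.4324
B          32    38.08     0.9708
C          21    29.92     2.6593
D          53     40.8     3.6480
E          45    46.24     0.0333
F          46    46.24     0.0012
G          18    29.92     4.7489
Sum = 18.494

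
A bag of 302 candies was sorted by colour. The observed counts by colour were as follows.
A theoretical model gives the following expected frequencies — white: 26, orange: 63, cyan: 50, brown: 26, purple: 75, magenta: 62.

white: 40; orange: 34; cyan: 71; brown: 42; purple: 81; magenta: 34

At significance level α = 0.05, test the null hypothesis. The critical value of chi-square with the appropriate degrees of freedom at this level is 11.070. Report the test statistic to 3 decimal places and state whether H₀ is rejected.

52.679; reject

white: (40 − 26)²/26 = 196/26 = 7.5385
orange: (34 − 63)²/63 = 841/63 = 13.3492
cyan: (71 − 50)²/50 = 441/50 = 8.8200
brown: (42 − 26)²/26 = 256/26 = 9.8462
purple: (81 − 75)²/75 = 36/75 = 0.4800
magenta: (34 − 62)²/62 = 784/62 = 12.6452
Sum = 52.679
df = 5. Since 52.679 > 11.070, we reject H₀.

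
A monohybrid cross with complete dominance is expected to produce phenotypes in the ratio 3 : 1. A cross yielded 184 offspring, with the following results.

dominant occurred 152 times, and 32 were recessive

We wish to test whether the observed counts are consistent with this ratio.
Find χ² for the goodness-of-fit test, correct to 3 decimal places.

Ratio total = 4. Expected counts: 184×3/4 = 138, 184×1/4 = 46.
cat            O        E   (O−E)²/E
dominant     152      138     1.4203
recessive     32       46     4.2609
Sum = 5.681

5.681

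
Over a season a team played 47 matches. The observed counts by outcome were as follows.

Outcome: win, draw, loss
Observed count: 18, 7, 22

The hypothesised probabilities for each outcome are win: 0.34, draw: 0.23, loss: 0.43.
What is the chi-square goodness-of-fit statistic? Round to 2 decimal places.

Expected counts E_i = n·p_i: 47×0.34 = 15.98, 47×0.23 = 10.81, 47×0.43 = 20.21.
χ² = (18−15.98)²/15.98 + (7−10.81)²/10.81 + (22−20.21)²/20.21
   = 0.255 + 1.343 + 0.159
Sum = 1.76

1.76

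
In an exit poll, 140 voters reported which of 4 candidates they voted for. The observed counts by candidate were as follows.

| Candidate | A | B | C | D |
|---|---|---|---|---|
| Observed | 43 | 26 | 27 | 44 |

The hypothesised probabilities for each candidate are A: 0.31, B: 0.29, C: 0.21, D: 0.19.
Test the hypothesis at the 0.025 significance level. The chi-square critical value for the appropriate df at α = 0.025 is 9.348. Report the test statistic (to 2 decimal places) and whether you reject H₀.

Expected counts E_i = n·p_i: 140×0.31 = 43.4, 140×0.29 = 40.6, 140×0.21 = 29.4, 140×0.19 = 26.6.
cat         O        E   (O−E)²/E
A          43     43.4      0.004
B          26     40.6      5.250
C          27     29.4      0.196
D          44     26.6     11.382
Sum = 16.83
df = 3. Since 16.83 > 9.348, we reject H₀.

16.83; reject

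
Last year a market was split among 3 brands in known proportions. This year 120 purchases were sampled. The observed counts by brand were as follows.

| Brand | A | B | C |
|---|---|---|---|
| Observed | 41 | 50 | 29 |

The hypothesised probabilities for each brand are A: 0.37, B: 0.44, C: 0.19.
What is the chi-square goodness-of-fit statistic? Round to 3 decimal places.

Expected counts E_i = n·p_i: 120×0.37 = 44.4, 120×0.44 = 52.8, 120×0.19 = 22.8.
A: (41 − 44.4)²/44.4 = 11.56/44.4 = 0.2604
B: (50 − 52.8)²/52.8 = 7.84/52.8 = 0.1485
C: (29 − 22.8)²/22.8 = 38.44/22.8 = 1.6860
Sum = 2.095

2.095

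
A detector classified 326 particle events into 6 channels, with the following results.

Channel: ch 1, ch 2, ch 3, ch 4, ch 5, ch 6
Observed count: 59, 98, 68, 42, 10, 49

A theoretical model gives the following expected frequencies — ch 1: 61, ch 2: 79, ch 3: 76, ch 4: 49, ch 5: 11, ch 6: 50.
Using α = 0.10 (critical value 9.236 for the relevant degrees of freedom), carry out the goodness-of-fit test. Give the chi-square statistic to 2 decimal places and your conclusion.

χ² = (59−61)²/61 + (98−79)²/79 + (68−76)²/76 + (42−49)²/49 + (10−11)²/11 + (49−50)²/50
   = 0.066 + 4.570 + 0.842 + 1.000 + 0.091 + 0.020
Sum = 6.59
df = 5. Since 6.59 < 9.236, we do not reject H₀.

6.59; do not reject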